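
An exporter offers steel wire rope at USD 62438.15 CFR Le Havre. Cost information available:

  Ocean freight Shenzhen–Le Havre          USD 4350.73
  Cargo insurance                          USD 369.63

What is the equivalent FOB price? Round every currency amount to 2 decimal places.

Not relevant to the conversion: insurance — on the buyer under both terms; not part of either seller's price.
From CFR to FOB, the seller no longer bears: freight.
FOB price = 62438.15 − 4350.73 = 58087.42

FOB price: USD 58087.42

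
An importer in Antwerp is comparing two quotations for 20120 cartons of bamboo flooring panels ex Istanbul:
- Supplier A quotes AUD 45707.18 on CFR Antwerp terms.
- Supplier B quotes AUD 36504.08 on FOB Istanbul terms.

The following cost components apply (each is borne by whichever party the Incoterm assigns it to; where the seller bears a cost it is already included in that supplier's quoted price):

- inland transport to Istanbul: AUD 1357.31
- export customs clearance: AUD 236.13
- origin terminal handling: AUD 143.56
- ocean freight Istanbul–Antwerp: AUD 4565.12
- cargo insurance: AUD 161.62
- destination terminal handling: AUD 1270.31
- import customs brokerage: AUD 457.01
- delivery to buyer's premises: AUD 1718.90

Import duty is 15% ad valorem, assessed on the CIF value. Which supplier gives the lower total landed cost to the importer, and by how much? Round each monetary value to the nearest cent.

Supplier B is cheaper by AUD 5333.68

Supplier A (CFR):
CIF value = CFR price + insurance = 45707.18 + 161.62 = 45868.80
Import duty = 45868.80 × 15% = 6880.32
Buyer bears (A): 161.62 + 1270.31 + 457.01 + 1718.90 = 3607.84
Landed cost (A) = invoice 45707.18 + 3607.84 + duty 6880.32 = 56195.34
Supplier B (FOB):
CIF value = FOB price + freight + insurance = 36504.08 + 4565.12 + 161.62 = 41230.82
Import duty = 41230.82 × 15% = 6184.62
Buyer bears (B): 4565.12 + 161.62 + 1270.31 + 457.01 + 1718.90 = 8172.96
Landed cost (B) = invoice 36504.08 + 8172.96 + duty 6184.62 = 50861.66
Difference = |56195.34 − 50861.66| = 5333.68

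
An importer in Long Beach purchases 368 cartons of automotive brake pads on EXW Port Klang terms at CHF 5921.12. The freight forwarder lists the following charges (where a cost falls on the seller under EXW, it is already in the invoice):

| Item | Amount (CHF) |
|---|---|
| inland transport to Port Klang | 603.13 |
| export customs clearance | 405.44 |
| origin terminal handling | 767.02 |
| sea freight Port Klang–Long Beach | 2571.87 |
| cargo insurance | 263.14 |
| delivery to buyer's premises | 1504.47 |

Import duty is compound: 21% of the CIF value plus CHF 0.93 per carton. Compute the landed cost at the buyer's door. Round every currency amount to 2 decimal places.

Total landed cost: CHF 14590.09

EXW: the seller makes goods available at their premises; the buyer bears all onward costs.
CIF value = EXW price + inland to port + export clearance + origin terminal + freight + insurance = 5921.12 + 603.13 + 405.44 + 767.02 + 2571.87 + 263.14 = 10531.72
Ad valorem component: 10531.72 × 21% = 2211.66
Specific component: 368 × 0.93 = 342.24
Import duty = 2211.66 + 342.24 = 2553.90
Buyer bears: inland to port 603.13 + export clearance 405.44 + origin terminal 767.02 + freight 2571.87 + insurance 263.14 + delivery 1504.47 + duty 2553.90 = 8668.97
Landed cost = invoice 5921.12 + 8668.97 = 14590.09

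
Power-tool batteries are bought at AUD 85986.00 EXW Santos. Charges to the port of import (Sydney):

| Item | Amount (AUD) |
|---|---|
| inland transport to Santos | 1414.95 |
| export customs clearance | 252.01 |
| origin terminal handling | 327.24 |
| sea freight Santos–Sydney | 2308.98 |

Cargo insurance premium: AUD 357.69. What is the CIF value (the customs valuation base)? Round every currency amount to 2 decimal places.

CIF = EXW price + pre-shipment costs + freight + insurance
CIF = 85986.00 + 1414.95 + 252.01 + 327.24 + 2308.98 + 357.69 = 90646.87

CIF value: AUD 90646.87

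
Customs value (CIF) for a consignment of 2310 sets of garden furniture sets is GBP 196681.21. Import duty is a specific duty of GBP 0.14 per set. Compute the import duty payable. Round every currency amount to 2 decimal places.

Import duty: GBP 323.40

Import duty = 2310 × 0.14 = 323.40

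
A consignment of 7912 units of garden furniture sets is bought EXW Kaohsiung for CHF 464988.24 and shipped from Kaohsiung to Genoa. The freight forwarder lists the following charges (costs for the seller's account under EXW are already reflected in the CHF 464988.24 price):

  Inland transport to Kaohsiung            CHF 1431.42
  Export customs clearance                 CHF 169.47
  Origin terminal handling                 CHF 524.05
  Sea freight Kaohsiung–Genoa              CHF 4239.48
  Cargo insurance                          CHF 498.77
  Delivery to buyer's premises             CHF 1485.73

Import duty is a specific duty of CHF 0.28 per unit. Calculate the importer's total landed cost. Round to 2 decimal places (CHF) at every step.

EXW: the seller makes goods available at their premises; the buyer bears all onward costs.
CIF value = EXW price + inland to port + export clearance + origin terminal + freight + insurance = 464988.24 + 1431.42 + 169.47 + 524.05 + 4239.48 + 498.77 = 471851.43
Import duty = 7912 × 0.28 = 2215.36
Buyer bears: inland to port 1431.42 + export clearance 169.47 + origin terminal 524.05 + freight 4239.48 + insurance 498.77 + delivery 1485.73 + duty 2215.36 = 10564.28
Landed cost = invoice 464988.24 + 10564.28 = 475552.52

Total landed cost: CHF 475552.52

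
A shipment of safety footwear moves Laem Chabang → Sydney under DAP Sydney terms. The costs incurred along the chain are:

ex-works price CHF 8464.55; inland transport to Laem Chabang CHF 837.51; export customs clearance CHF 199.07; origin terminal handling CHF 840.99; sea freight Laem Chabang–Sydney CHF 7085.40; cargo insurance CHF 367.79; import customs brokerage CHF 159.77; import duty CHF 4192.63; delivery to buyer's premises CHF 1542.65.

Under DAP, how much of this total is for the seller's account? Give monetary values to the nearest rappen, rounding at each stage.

DAP: the seller bears all costs to the named destination except import duty and clearance.
Seller's account: goods 8464.55 + inland to port 837.51 + export clearance 199.07 + origin terminal 840.99 + freight 7085.40 + insurance 367.79 + delivery 1542.65 = 19337.96
Buyer's account: brokerage 159.77 + duty 4192.63 = 4352.40

Seller's account: CHF 19337.96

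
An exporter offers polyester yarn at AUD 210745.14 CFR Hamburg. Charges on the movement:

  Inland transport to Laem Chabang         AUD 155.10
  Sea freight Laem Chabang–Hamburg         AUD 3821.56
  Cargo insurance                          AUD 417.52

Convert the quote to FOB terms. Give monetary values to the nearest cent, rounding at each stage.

FOB price: AUD 206923.58

Not relevant to the conversion: inland to port — on the seller under both CFR and FOB; already in the CFR price and stays in the FOB price. insurance — on the buyer under both terms; not part of either seller's price.
From CFR to FOB, the seller no longer bears: freight.
FOB price = 210745.14 − 3821.56 = 206923.58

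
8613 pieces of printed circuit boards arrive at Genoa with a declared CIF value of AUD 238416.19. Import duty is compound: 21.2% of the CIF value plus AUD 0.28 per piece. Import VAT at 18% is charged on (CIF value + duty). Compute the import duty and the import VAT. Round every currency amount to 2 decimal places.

Import duty: AUD 52955.87; import VAT: AUD 52446.97

Ad valorem component: 238416.19 × 21.2% = 50544.23
Specific component: 8613 × 0.28 = 2411.64
Import duty = 50544.23 + 2411.64 = 52955.87
VAT base = CIF + duty = 238416.19 + 52955.87 = 291372.06
Import VAT = 291372.06 × 18% = 52446.97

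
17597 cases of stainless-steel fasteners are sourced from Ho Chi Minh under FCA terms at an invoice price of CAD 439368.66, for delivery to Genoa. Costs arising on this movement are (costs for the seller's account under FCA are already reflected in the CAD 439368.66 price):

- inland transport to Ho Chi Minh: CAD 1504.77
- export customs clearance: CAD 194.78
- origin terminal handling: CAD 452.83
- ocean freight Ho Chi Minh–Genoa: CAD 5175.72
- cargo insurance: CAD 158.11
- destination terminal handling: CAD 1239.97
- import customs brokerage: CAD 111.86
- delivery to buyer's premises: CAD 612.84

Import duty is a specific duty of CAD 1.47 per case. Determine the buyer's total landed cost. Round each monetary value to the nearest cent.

Total landed cost: CAD 472987.58

FCA: the seller delivers export-cleared goods to the carrier; the buyer bears costs from that point.
Already in the invoice (seller's account under FCA): inland to port, export clearance — exclude.
CIF value = FCA price + origin terminal + freight + insurance = 439368.66 + 452.83 + 5175.72 + 158.11 = 445155.32
Import duty = 17597 × 1.47 = 25867.59
Buyer bears: origin terminal 452.83 + freight 5175.72 + insurance 158.11 + destination terminal 1239.97 + brokerage 111.86 + delivery 612.84 + duty 25867.59 = 33618.92
Landed cost = invoice 439368.66 + 33618.92 = 472987.58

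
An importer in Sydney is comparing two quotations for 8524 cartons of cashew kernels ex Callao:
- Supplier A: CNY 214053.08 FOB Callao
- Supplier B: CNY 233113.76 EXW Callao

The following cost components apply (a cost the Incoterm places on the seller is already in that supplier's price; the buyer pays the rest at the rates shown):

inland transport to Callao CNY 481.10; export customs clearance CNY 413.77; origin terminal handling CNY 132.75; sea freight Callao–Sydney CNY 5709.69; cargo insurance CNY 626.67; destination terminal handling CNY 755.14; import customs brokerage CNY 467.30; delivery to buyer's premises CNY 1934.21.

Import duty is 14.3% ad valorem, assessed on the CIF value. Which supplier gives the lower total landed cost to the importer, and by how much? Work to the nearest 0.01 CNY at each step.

Supplier A is cheaper by CNY 22960.93

Supplier A (FOB):
CIF value = FOB price + freight + insurance = 214053.08 + 5709.69 + 626.67 = 220389.44
Import duty = 220389.44 × 14.3% = 31515.69
Buyer bears (A): 5709.69 + 626.67 + 755.14 + 467.30 + 1934.21 = 9493.01
Landed cost (A) = invoice 214053.08 + 9493.01 + duty 31515.69 = 255061.78
Supplier B (EXW):
CIF value = EXW price + inland to port + export clearance + origin terminal + freight + insurance = 233113.76 + 481.10 + 413.77 + 132.75 + 5709.69 + 626.67 = 240477.74
Import duty = 240477.74 × 14.3% = 34388.32
Buyer bears (B): 481.10 + 413.77 + 132.75 + 5709.69 + 626.67 + 755.14 + 467.30 + 1934.21 = 10520.63
Landed cost (B) = invoice 233113.76 + 10520.63 + duty 34388.32 = 278022.71
Difference = |255061.78 − 278022.71| = 22960.93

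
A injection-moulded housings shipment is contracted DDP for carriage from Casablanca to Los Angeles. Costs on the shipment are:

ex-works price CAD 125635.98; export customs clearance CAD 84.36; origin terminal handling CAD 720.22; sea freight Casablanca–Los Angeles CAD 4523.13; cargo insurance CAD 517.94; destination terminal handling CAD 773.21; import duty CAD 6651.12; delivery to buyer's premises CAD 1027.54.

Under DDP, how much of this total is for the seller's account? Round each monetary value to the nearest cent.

Seller's account: CAD 139933.50

DDP: the seller bears all costs including import duty.
Seller's account: goods 125635.98 + export clearance 84.36 + origin terminal 720.22 + freight 4523.13 + insurance 517.94 + destination terminal 773.21 + duty 6651.12 + delivery 1027.54 = 139933.50
Buyer's account: 0.00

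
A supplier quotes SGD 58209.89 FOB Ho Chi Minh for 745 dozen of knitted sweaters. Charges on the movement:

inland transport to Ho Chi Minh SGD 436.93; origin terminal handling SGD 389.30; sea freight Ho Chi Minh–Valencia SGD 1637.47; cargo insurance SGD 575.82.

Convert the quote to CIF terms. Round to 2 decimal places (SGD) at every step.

CIF price: SGD 60423.18

Not relevant to the conversion: inland to port, origin terminal — on the seller under both FOB and CIF; already in the FOB price and stays in the CIF price.
From FOB to CIF, the seller additionally bears: freight, insurance.
CIF price = 58209.89 + 1637.47 + 575.82 = 60423.18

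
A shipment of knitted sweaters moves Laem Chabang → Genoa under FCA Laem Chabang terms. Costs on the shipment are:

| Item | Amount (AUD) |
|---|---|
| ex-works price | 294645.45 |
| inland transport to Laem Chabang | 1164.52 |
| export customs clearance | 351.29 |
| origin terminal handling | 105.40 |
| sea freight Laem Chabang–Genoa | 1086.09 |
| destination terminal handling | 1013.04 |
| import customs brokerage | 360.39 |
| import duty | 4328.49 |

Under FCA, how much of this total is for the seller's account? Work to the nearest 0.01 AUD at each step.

FCA: the seller delivers export-cleared goods to the carrier; the buyer bears costs from that point.
Seller's account: goods 294645.45 + inland to port 1164.52 + export clearance 351.29 = 296161.26
Buyer's account: origin terminal 105.40 + freight 1086.09 + destination terminal 1013.04 + brokerage 360.39 + duty 4328.49 = 6893.41

Seller's account: AUD 296161.26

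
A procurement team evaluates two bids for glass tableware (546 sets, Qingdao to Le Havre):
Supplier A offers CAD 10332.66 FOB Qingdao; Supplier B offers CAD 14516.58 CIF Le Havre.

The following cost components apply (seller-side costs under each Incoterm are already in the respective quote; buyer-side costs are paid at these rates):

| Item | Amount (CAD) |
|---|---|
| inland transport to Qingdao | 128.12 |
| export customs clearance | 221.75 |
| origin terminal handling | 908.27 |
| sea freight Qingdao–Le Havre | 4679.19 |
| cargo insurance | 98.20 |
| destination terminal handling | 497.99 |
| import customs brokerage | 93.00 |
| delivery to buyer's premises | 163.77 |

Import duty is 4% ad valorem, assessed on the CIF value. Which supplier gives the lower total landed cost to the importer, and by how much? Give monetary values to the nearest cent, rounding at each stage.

Supplier B is cheaper by CAD 617.21

Supplier A (FOB):
CIF value = FOB price + freight + insurance = 10332.66 + 4679.19 + 98.20 = 15110.05
Import duty = 15110.05 × 4% = 604.40
Buyer bears (A): 4679.19 + 98.20 + 497.99 + 93.00 + 163.77 = 5532.15
Landed cost (A) = invoice 10332.66 + 5532.15 + duty 604.40 = 16469.21
Supplier B (CIF):
The CIF price already equals the CIF value: 14516.58
Import duty = 14516.58 × 4% = 580.66
Buyer bears (B): 497.99 + 93.00 + 163.77 = 754.76
Landed cost (B) = invoice 14516.58 + 754.76 + duty 580.66 = 15852.00
Difference = |16469.21 − 15852.00| = 617.21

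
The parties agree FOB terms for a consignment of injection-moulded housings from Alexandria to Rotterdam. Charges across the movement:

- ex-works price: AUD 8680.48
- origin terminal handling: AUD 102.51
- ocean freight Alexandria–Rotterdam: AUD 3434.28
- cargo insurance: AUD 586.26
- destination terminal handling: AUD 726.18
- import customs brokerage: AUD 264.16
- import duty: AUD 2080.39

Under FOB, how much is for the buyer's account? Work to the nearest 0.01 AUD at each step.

Buyer's account: AUD 7091.27

FOB: the seller bears costs until goods are on board at the origin port; the buyer bears freight, insurance and all costs thereafter.
Seller's account: goods 8680.48 + origin terminal 102.51 = 8782.99
Buyer's account: freight 3434.28 + insurance 586.26 + destination terminal 726.18 + brokerage 264.16 + duty 2080.39 = 7091.27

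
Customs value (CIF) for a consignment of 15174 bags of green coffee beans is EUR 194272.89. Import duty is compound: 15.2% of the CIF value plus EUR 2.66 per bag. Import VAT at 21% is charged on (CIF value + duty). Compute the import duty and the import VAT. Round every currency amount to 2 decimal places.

Ad valorem component: 194272.89 × 15.2% = 29529.48
Specific component: 15174 × 2.66 = 40362.84
Import duty = 29529.48 + 40362.84 = 69892.32
VAT base = CIF + duty = 194272.89 + 69892.32 = 264165.21
Import VAT = 264165.21 × 21% = 55474.69

Import duty: EUR 69892.32; import VAT: EUR 55474.69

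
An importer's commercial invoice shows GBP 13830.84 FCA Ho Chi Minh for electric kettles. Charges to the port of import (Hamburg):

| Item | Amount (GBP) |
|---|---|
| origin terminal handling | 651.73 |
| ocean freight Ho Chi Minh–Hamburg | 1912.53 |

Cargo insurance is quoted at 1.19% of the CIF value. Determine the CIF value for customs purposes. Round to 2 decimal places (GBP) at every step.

CIF value: GBP 16592.55

Let C be the CIF value. C = FCA price + pre-shipment costs + freight + 1.19% × C
C − 1.19% × C = 13830.84 + 651.73 + 1912.53
0.9881 × C = 16395.10
C = 16395.10 / 0.9881 = 16592.55
Insurance premium = 1.19% × 16592.55 = 197.45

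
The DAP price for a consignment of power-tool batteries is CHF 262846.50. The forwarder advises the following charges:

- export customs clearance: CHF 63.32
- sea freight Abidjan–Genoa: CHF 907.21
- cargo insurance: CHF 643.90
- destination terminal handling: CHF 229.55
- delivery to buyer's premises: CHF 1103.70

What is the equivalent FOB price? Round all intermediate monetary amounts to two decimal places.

FOB price: CHF 259962.14

Not relevant to the conversion: export clearance — on the seller under both DAP and FOB; already in the DAP price and stays in the FOB price.
From DAP to FOB, the seller no longer bears: freight, insurance, destination terminal, delivery.
FOB price = 262846.50 − 907.21 − 643.90 − 229.55 − 1103.70 = 259962.14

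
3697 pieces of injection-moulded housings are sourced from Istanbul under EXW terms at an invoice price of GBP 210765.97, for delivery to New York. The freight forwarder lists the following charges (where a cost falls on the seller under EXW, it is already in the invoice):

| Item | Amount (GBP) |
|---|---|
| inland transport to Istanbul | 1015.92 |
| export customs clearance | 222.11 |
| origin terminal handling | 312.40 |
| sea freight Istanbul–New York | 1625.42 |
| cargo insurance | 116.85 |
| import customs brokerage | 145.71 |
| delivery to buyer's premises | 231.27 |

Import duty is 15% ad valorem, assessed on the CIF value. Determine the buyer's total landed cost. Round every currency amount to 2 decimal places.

Total landed cost: GBP 246544.45

EXW: the seller makes goods available at their premises; the buyer bears all onward costs.
CIF value = EXW price + inland to port + export clearance + origin terminal + freight + insurance = 210765.97 + 1015.92 + 222.11 + 312.40 + 1625.42 + 116.85 = 214058.67
Import duty = 214058.67 × 15% = 32108.80
Buyer bears: inland to port 1015.92 + export clearance 222.11 + origin terminal 312.40 + freight 1625.42 + insurance 116.85 + brokerage 145.71 + delivery 231.27 + duty 32108.80 = 35778.48
Landed cost = invoice 210765.97 + 35778.48 = 246544.45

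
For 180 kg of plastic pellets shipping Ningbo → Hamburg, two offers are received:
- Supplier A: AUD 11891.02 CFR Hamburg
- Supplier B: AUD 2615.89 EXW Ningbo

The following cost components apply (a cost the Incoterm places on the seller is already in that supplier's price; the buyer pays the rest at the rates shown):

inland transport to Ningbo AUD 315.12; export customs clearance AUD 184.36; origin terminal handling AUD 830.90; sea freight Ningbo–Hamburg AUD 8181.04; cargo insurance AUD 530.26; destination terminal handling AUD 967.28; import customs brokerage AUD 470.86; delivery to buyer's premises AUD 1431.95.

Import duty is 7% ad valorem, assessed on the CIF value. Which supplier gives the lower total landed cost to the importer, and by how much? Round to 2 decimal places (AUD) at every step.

Supplier A is cheaper by AUD 252.83

Supplier A (CFR):
CIF value = CFR price + insurance = 11891.02 + 530.26 = 12421.28
Import duty = 12421.28 × 7% = 869.49
Buyer bears (A): 530.26 + 967.28 + 470.86 + 1431.95 = 3400.35
Landed cost (A) = invoice 11891.02 + 3400.35 + duty 869.49 = 16160.86
Supplier B (EXW):
CIF value = EXW price + inland to port + export clearance + origin terminal + freight + insurance = 2615.89 + 315.12 + 184.36 + 830.90 + 8181.04 + 530.26 = 12657.57
Import duty = 12657.57 × 7% = 886.03
Buyer bears (B): 315.12 + 184.36 + 830.90 + 8181.04 + 530.26 + 967.28 + 470.86 + 1431.95 = 12911.77
Landed cost (B) = invoice 2615.89 + 12911.77 + duty 886.03 = 16413.69
Difference = |16160.86 − 16413.69| = 252.83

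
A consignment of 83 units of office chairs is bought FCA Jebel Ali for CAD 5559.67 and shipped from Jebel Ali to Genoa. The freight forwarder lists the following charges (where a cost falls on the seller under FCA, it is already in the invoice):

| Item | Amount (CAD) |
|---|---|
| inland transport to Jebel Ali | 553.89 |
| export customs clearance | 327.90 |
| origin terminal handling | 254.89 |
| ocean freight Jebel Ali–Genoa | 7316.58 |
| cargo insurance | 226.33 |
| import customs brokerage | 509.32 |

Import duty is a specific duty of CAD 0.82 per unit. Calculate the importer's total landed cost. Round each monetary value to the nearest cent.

Total landed cost: CAD 13934.85

FCA: the seller delivers export-cleared goods to the carrier; the buyer bears costs from that point.
Already in the invoice (seller's account under FCA): inland to port, export clearance — exclude.
CIF value = FCA price + origin terminal + freight + insurance = 5559.67 + 254.89 + 7316.58 + 226.33 = 13357.47
Import duty = 83 × 0.82 = 68.06
Buyer bears: origin terminal 254.89 + freight 7316.58 + insurance 226.33 + brokerage 509.32 + duty 68.06 = 8375.18
Landed cost = invoice 5559.67 + 8375.18 = 13934.85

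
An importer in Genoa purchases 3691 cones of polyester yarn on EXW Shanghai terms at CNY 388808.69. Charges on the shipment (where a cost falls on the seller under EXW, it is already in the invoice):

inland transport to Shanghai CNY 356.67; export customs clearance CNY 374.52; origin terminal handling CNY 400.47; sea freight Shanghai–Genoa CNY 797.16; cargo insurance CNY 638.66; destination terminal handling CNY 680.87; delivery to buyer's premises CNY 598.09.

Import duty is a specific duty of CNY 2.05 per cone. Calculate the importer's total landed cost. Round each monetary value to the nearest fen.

EXW: the seller makes goods available at their premises; the buyer bears all onward costs.
CIF value = EXW price + inland to port + export clearance + origin terminal + freight + insurance = 388808.69 + 356.67 + 374.52 + 400.47 + 797.16 + 638.66 = 391376.17
Import duty = 3691 × 2.05 = 7566.55
Buyer bears: inland to port 356.67 + export clearance 374.52 + origin terminal 400.47 + freight 797.16 + insurance 638.66 + destination terminal 680.87 + delivery 598.09 + duty 7566.55 = 11412.99
Landed cost = invoice 388808.69 + 11412.99 = 400221.68

Total landed cost: CNY 400221.68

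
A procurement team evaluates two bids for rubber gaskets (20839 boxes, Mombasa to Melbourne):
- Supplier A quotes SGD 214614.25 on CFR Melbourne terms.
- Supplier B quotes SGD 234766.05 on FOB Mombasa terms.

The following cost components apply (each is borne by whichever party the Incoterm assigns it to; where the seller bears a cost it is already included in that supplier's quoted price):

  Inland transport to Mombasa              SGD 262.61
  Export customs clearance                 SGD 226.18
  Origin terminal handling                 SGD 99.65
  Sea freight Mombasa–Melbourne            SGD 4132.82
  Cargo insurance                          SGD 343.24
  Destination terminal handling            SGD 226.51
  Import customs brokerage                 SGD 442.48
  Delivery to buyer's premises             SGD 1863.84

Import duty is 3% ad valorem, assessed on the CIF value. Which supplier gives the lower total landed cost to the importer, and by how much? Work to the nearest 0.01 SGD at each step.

Supplier A (CFR):
CIF value = CFR price + insurance = 214614.25 + 343.24 = 214957.49
Import duty = 214957.49 × 3% = 6448.72
Buyer bears (A): 343.24 + 226.51 + 442.48 + 1863.84 = 2876.07
Landed cost (A) = invoice 214614.25 + 2876.07 + duty 6448.72 = 223939.04
Supplier B (FOB):
CIF value = FOB price + freight + insurance = 234766.05 + 4132.82 + 343.24 = 239242.11
Import duty = 239242.11 × 3% = 7177.26
Buyer bears (B): 4132.82 + 343.24 + 226.51 + 442.48 + 1863.84 = 7008.89
Landed cost (B) = invoice 234766.05 + 7008.89 + duty 7177.26 = 248952.20
Difference = |223939.04 − 248952.20| = 25013.16

Supplier A is cheaper by SGD 25013.16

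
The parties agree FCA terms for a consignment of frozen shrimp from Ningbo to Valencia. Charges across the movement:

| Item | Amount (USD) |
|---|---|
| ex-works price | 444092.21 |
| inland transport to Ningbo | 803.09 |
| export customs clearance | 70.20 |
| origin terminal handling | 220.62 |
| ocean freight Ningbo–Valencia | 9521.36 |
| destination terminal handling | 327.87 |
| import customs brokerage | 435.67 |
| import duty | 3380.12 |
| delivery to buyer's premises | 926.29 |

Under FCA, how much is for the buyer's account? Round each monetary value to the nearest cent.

FCA: the seller delivers export-cleared goods to the carrier; the buyer bears costs from that point.
Seller's account: goods 444092.21 + inland to port 803.09 + export clearance 70.20 = 444965.50
Buyer's account: origin terminal 220.62 + freight 9521.36 + destination terminal 327.87 + brokerage 435.67 + duty 3380.12 + delivery 926.29 = 14811.93

Buyer's account: USD 14811.93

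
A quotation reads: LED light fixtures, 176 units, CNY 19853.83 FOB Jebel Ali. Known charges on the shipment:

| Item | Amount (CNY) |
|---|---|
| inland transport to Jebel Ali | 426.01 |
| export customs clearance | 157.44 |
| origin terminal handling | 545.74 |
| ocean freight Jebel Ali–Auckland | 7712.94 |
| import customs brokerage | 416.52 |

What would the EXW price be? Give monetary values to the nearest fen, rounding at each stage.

EXW price: CNY 18724.64

Not relevant to the conversion: brokerage, freight — on the buyer under both terms; not part of either seller's price.
From FOB to EXW, the seller no longer bears: inland to port, export clearance, origin terminal.
EXW price = 19853.83 − 426.01 − 157.44 − 545.74 = 18724.64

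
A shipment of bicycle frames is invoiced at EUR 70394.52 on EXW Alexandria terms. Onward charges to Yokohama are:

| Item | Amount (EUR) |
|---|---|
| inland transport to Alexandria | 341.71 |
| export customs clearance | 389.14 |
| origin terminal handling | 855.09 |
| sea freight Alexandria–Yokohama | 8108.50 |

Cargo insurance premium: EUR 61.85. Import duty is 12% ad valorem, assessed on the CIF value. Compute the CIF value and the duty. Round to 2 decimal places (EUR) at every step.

CIF value: EUR 80150.81; import duty: EUR 9618.10

CIF = EXW price + pre-shipment costs + freight + insurance
CIF = 70394.52 + 341.71 + 389.14 + 855.09 + 8108.50 + 61.85 = 80150.81
Import duty = 80150.81 × 12% = 9618.10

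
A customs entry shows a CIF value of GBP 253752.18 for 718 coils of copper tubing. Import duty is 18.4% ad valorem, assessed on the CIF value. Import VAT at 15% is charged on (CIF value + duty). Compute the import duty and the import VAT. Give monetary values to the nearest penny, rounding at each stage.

Import duty = 253752.18 × 18.4% = 46690.40
VAT base = CIF + duty = 253752.18 + 46690.40 = 300442.58
Import VAT = 300442.58 × 15% = 45066.39

Import duty: GBP 46690.40; import VAT: GBP 45066.39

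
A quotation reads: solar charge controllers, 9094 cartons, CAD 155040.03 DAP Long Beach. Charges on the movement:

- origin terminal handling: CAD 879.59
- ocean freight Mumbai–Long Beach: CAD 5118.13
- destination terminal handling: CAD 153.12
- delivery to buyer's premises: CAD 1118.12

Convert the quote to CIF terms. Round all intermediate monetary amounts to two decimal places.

CIF price: CAD 153768.79

Not relevant to the conversion: origin terminal, freight — on the seller under both DAP and CIF; already in the DAP price and stays in the CIF price.
From DAP to CIF, the seller no longer bears: destination terminal, delivery.
CIF price = 155040.03 − 153.12 − 1118.12 = 153768.79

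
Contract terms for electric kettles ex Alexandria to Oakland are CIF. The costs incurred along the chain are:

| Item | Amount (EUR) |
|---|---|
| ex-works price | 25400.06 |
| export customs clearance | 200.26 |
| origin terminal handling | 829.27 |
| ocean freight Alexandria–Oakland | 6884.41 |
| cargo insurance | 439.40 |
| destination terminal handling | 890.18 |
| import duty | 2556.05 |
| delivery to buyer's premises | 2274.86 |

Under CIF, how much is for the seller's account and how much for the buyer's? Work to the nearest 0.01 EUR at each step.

CIF: the seller pays costs through ocean freight and marine insurance to the destination port.
Seller's account: goods 25400.06 + export clearance 200.26 + origin terminal 829.27 + freight 6884.41 + insurance 439.40 = 33753.40
Buyer's account: destination terminal 890.18 + duty 2556.05 + delivery 2274.86 = 5721.09

Seller: EUR 33753.40; buyer: EUR 5721.09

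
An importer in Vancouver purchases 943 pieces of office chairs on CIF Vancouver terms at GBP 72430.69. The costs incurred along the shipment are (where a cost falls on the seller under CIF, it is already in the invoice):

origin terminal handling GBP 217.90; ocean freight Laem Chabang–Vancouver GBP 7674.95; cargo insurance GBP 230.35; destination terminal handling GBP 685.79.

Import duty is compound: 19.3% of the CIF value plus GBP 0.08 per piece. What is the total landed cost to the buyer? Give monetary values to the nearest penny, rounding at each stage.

CIF: the seller pays costs through ocean freight and marine insurance to the destination port.
Already in the invoice (seller's account under CIF): origin terminal, freight, insurance — exclude.
The CIF price already equals the CIF value: 72430.69
Ad valorem component: 72430.69 × 19.3% = 13979.12
Specific component: 943 × 0.08 = 75.44
Import duty = 13979.12 + 75.44 = 14054.56
Buyer bears: destination terminal 685.79 + duty 14054.56 = 14740.35
Landed cost = invoice 72430.69 + 14740.35 = 87171.04

Total landed cost: GBP 87171.04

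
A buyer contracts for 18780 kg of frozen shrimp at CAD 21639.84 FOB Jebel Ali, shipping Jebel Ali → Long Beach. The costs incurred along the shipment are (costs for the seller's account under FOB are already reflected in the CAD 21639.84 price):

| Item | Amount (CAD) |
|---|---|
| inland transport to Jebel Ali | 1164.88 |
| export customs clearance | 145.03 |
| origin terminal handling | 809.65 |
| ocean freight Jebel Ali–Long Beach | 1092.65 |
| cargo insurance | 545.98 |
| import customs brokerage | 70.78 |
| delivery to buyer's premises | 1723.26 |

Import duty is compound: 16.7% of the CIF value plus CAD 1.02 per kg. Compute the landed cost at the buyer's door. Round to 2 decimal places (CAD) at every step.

Total landed cost: CAD 48115.61

FOB: the seller bears costs until goods are on board at the origin port; the buyer bears freight, insurance and all costs thereafter.
Already in the invoice (seller's account under FOB): inland to port, export clearance, origin terminal — exclude.
CIF value = FOB price + freight + insurance = 21639.84 + 1092.65 + 545.98 = 23278.47
Ad valorem component: 23278.47 × 16.7% = 3887.50
Specific component: 18780 × 1.02 = 19155.60
Import duty = 3887.50 + 19155.60 = 23043.10
Buyer bears: freight 1092.65 + insurance 545.98 + brokerage 70.78 + delivery 1723.26 + duty 23043.10 = 26475.77
Landed cost = invoice 21639.84 + 26475.77 = 48115.61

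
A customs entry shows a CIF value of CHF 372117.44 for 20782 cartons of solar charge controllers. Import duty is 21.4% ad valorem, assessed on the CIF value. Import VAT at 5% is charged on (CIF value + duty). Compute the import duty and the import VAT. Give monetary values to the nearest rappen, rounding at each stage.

Import duty = 372117.44 × 21.4% = 79633.13
VAT base = CIF + duty = 372117.44 + 79633.13 = 451750.57
Import VAT = 451750.57 × 5% = 22587.53

Import duty: CHF 79633.13; import VAT: CHF 22587.53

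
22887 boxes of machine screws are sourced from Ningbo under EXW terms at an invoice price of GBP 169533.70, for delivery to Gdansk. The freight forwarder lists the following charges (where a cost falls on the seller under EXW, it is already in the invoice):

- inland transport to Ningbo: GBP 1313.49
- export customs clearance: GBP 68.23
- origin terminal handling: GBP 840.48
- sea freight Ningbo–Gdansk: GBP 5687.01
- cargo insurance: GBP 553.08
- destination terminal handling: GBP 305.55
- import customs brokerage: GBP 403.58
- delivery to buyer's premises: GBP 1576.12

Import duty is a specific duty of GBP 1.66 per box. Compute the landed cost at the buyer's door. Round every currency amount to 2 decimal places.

EXW: the seller makes goods available at their premises; the buyer bears all onward costs.
CIF value = EXW price + inland to port + export clearance + origin terminal + freight + insurance = 169533.70 + 1313.49 + 68.23 + 840.48 + 5687.01 + 553.08 = 177995.99
Import duty = 22887 × 1.66 = 37992.42
Buyer bears: inland to port 1313.49 + export clearance 68.23 + origin terminal 840.48 + freight 5687.01 + insurance 553.08 + destination terminal 305.55 + brokerage 403.58 + delivery 1576.12 + duty 37992.42 = 48739.96
Landed cost = invoice 169533.70 + 48739.96 = 218273.66

Total landed cost: GBP 218273.66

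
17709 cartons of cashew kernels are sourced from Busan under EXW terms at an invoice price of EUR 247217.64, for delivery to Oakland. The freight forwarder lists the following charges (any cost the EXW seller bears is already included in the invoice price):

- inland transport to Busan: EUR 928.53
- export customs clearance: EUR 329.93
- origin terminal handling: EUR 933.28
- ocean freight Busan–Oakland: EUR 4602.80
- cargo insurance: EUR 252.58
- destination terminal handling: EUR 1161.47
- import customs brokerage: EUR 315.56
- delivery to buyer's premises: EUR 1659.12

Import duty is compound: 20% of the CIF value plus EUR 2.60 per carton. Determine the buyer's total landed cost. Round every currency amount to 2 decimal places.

EXW: the seller makes goods available at their premises; the buyer bears all onward costs.
CIF value = EXW price + inland to port + export clearance + origin terminal + freight + insurance = 247217.64 + 928.53 + 329.93 + 933.28 + 4602.80 + 252.58 = 254264.76
Ad valorem component: 254264.76 × 20% = 50852.95
Specific component: 17709 × 2.60 = 46043.40
Import duty = 50852.95 + 46043.40 = 96896.35
Buyer bears: inland to port 928.53 + export clearance 329.93 + origin terminal 933.28 + freight 4602.80 + insurance 252.58 + destination terminal 1161.47 + brokerage 315.56 + delivery 1659.12 + duty 96896.35 = 107079.62
Landed cost = invoice 247217.64 + 107079.62 = 354297.26

Total landed cost: EUR 354297.26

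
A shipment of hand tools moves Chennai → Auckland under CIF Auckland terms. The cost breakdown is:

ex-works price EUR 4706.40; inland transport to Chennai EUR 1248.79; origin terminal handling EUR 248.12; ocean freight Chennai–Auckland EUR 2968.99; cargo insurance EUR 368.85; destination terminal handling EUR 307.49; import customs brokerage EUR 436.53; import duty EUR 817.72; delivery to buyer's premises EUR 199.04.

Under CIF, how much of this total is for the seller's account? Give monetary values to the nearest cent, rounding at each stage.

Seller's account: EUR 9541.15

CIF: the seller pays costs through ocean freight and marine insurance to the destination port.
Seller's account: goods 4706.40 + inland to port 1248.79 + origin terminal 248.12 + freight 2968.99 + insurance 368.85 = 9541.15
Buyer's account: destination terminal 307.49 + brokerage 436.53 + duty 817.72 + delivery 199.04 = 1760.78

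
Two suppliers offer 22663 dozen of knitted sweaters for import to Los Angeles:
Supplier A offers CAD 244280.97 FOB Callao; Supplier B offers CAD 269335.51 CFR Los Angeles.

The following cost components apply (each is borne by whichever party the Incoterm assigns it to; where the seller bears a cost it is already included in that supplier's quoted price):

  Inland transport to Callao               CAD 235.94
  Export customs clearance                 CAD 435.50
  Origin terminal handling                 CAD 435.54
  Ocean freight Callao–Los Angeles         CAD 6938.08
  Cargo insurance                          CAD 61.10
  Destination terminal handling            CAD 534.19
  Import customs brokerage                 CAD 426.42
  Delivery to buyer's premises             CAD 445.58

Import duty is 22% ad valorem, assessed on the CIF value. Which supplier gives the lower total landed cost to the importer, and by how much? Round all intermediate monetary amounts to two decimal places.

Supplier A is cheaper by CAD 22102.08

Supplier A (FOB):
CIF value = FOB price + freight + insurance = 244280.97 + 6938.08 + 61.10 = 251280.15
Import duty = 251280.15 × 22% = 55281.63
Buyer bears (A): 6938.08 + 61.10 + 534.19 + 426.42 + 445.58 = 8405.37
Landed cost (A) = invoice 244280.97 + 8405.37 + duty 55281.63 = 307967.97
Supplier B (CFR):
CIF value = CFR price + insurance = 269335.51 + 61.10 = 269396.61
Import duty = 269396.61 × 22% = 59267.25
Buyer bears (B): 61.10 + 534.19 + 426.42 + 445.58 = 1467.29
Landed cost (B) = invoice 269335.51 + 1467.29 + duty 59267.25 = 330070.05
Difference = |307967.97 − 330070.05| = 22102.08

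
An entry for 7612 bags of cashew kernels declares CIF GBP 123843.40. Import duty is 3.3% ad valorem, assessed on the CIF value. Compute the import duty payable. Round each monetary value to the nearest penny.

Import duty: GBP 4086.83

Import duty = 123843.40 × 3.3% = 4086.83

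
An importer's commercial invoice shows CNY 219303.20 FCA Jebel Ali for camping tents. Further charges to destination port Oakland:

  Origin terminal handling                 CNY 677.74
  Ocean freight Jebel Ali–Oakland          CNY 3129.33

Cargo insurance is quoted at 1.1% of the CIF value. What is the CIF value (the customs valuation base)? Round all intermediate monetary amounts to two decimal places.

Let C be the CIF value. C = FCA price + pre-shipment costs + freight + 1.1% × C
C − 1.1% × C = 219303.20 + 677.74 + 3129.33
0.989 × C = 223110.27
C = 223110.27 / 0.989 = 225591.78
Insurance premium = 1.1% × 225591.78 = 2481.51

CIF value: CNY 225591.78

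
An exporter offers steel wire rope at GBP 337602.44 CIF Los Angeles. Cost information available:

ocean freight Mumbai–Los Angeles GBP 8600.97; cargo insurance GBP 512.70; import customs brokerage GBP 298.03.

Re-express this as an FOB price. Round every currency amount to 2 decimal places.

Not relevant to the conversion: brokerage — on the buyer under both terms; not part of either seller's price.
From CIF to FOB, the seller no longer bears: freight, insurance.
FOB price = 337602.44 − 8600.97 − 512.70 = 328488.77

FOB price: GBP 328488.77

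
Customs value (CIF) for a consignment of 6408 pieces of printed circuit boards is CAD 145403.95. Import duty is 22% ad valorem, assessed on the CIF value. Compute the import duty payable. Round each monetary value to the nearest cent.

Import duty = 145403.95 × 22% = 31988.87

Import duty: CAD 31988.87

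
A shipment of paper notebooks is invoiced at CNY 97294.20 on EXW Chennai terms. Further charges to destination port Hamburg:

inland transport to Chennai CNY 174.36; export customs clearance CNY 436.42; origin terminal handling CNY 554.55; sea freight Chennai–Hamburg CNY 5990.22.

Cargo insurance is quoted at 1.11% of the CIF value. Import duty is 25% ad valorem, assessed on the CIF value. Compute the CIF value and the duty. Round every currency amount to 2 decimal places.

Let C be the CIF value. C = EXW price + pre-shipment costs + freight + 1.11% × C
C − 1.11% × C = 97294.20 + 174.36 + 436.42 + 554.55 + 5990.22
0.9889 × C = 104449.75
C = 104449.75 / 0.9889 = 105622.16
Insurance premium = 1.11% × 105622.16 = 1172.41
Import duty = 105622.16 × 25% = 26405.54

CIF value: CNY 105622.16; import duty: CNY 26405.54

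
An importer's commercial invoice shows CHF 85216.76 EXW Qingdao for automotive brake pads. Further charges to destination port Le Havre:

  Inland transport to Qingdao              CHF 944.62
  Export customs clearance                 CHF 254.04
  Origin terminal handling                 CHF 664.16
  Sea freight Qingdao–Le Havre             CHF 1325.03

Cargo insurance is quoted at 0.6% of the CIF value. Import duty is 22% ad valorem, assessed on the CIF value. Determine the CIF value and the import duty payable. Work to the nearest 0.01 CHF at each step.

CIF value: CHF 88938.24; import duty: CHF 19566.41

Let C be the CIF value. C = EXW price + pre-shipment costs + freight + 0.6% × C
C − 0.6% × C = 85216.76 + 944.62 + 254.04 + 664.16 + 1325.03
0.994 × C = 88404.61
C = 88404.61 / 0.994 = 88938.24
Insurance premium = 0.6% × 88938.24 = 533.63
Import duty = 88938.24 × 22% = 19566.41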